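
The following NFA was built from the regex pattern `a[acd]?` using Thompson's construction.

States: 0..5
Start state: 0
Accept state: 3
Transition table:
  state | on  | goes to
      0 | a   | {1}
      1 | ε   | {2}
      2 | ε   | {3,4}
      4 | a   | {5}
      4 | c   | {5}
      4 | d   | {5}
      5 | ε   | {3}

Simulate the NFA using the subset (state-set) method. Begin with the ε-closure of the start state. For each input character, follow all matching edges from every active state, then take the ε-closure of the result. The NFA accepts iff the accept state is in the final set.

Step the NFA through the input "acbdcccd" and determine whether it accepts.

S₀ = ε-closure({0}) = {0}
'a' @ 1: {1,2,3,4}  [accepting]
'c' @ 2: {3,5}  [accepting]
'b' @ 3: {}  — dead — no transitions
rest 'dcccd' ignored (set empty)
after full input: {}  (accept=3 not in)

Answer: REJECT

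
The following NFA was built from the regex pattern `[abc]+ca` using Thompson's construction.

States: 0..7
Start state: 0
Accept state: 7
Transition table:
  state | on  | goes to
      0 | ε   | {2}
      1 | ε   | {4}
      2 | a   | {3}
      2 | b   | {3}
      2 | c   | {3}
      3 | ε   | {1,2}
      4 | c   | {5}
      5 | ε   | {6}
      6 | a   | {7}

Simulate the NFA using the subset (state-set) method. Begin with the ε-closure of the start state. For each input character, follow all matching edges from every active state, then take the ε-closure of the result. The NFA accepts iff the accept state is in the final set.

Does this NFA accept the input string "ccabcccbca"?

Answer: ACCEPT

Steps:
start: ε-closure({0}) = {0,2}
'c' @ 1: {1,2,3,4}
'c' @ 2: {1,2,3,4,5,6}
'a' @ 3: {1,2,3,4,7}  [accepting]
'b' @ 4: {1,2,3,4}
'c' @ 5: {1,2,3,4,5,6}
'c' @ 6: {1,2,3,4,5,6}
'c' @ 7: {1,2,3,4,5,6}
'b' @ 8: {1,2,3,4}
'c' @ 9: {1,2,3,4,5,6}
'a' @ 10: {1,2,3,4,7}  [accepting]
end set {1,2,3,4,7} — state 7 in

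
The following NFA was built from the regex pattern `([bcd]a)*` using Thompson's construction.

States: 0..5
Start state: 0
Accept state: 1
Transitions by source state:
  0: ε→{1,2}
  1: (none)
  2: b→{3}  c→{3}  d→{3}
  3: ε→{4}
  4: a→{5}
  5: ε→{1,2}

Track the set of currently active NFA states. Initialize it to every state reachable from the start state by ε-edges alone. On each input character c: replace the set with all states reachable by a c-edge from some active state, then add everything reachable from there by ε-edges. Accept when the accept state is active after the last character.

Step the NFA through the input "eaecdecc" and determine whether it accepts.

Answer: REJECT

Steps:
start: ε-closure({0}) = {0,1,2}
'e' @ 1: {}  — dead — no transitions
rest 'aecdecc' ignored (set empty)
final: {}; accept 1 not in set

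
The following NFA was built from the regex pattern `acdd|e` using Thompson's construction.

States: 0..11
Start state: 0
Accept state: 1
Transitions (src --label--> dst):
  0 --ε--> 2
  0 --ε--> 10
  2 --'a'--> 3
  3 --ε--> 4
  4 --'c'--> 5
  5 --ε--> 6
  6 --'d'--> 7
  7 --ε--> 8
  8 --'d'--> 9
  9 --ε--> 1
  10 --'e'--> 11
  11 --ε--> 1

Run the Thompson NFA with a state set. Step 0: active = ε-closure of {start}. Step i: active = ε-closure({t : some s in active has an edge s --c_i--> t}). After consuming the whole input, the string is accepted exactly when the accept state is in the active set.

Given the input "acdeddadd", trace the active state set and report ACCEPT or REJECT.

Answer: REJECT

Derivation:
initial (ε-close {0}): {0,2,10}
'a' @ 1: {3,4}
'c' @ 2: {5,6}
'd' @ 3: {7,8}
'e' @ 4: {}  — dead — no transitions
rest 'ddadd' ignored (set empty)
after full input: {}  (accept=1 not in)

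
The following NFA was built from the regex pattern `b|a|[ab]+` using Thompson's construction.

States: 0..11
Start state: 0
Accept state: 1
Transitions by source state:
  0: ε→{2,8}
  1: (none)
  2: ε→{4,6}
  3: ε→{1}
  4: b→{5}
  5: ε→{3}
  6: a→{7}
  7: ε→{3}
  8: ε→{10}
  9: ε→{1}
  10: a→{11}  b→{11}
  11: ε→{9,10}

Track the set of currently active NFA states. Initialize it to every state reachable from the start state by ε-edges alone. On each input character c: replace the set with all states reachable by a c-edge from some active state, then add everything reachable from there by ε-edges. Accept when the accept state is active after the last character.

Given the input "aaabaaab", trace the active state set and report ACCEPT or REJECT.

Answer: ACCEPT

Trace:
S₀ = ε-closure({0}) = {0,2,4,6,8,10}
'a' @ 1: {1,3,7,9,10,11}  [accepting]
'a' @ 2: {1,9,10,11}  [accepting]
'a' @ 3: {1,9,10,11}  [accepting]
'b' @ 4: {1,9,10,11}  [accepting]
'a' @ 5: {1,9,10,11}  [accepting]
'a' @ 6: {1,9,10,11}  [accepting]
'a' @ 7: {1,9,10,11}  [accepting]
'b' @ 8: {1,9,10,11}  [accepting]
final: {1,9,10,11}; accept 1 in set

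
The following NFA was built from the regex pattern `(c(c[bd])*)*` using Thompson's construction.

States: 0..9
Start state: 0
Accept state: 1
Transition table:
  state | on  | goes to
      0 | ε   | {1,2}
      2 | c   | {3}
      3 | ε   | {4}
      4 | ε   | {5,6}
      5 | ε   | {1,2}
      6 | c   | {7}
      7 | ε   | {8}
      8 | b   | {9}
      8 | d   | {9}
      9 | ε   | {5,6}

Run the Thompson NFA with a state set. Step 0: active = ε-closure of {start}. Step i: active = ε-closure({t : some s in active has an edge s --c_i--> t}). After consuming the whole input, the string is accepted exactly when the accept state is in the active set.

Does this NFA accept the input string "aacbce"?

Answer: REJECT

Steps:
start: ε-closure({0}) = {0,1,2}
'a' @ 1: {}  — no active states
rest 'acbce' ignored (set empty)
after full input: {}  (accept=1 not in)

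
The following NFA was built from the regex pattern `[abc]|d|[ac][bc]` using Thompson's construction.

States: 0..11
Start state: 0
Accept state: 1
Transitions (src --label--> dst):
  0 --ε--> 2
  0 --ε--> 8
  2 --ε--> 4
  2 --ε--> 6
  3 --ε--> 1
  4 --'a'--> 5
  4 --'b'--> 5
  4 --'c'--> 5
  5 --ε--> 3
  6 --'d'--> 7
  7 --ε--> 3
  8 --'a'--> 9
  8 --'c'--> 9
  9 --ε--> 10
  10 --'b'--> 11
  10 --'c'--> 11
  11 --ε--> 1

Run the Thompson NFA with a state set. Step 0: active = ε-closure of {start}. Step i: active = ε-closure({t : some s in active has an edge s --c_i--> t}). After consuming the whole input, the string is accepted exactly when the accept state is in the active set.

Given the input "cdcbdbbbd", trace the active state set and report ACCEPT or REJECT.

initial (ε-close {0}): {0,2,4,6,8}
'c' @ 1: {1,3,5,9,10}  [accepting]
'd' @ 2: {}  — no active states
rest 'cbdbbbd' ignored (set empty)
final: {}; accept 1 not in set

Answer: REJECT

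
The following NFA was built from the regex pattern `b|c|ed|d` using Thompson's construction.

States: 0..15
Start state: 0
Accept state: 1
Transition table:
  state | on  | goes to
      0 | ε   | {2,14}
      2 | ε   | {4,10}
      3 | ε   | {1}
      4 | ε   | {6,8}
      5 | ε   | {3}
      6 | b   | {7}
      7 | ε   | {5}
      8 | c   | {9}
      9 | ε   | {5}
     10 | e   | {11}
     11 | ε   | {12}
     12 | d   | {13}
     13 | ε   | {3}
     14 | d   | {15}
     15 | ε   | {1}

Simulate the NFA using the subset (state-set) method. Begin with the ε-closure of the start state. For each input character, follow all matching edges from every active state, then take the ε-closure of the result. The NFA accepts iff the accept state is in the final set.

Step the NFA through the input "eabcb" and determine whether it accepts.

S₀ = ε-closure({0}) = {0,2,4,6,8,10,14}
'e' @ 1: {11,12}
'a' @ 2: {}  — dead — no transitions
rest 'bcb' ignored (set empty)
final: {}; accept 1 not in set

Answer: REJECT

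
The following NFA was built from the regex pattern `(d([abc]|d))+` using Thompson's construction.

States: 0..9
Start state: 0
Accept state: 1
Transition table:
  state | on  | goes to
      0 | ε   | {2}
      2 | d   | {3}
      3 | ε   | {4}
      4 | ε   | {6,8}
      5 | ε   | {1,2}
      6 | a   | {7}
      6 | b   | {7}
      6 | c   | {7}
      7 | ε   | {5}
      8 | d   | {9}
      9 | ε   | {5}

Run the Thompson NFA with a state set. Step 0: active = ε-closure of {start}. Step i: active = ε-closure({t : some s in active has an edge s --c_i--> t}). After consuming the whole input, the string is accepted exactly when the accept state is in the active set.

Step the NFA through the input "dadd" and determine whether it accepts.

start: ε-closure({0}) = {0,2}
'd' @ 1: {3,4,6,8}
'a' @ 2: {1,2,5,7}  [accepting]
'd' @ 3: {3,4,6,8}
'd' @ 4: {1,2,5,9}  [accepting]
after full input: {1,2,5,9}  (accept=1 in)

Answer: ACCEPT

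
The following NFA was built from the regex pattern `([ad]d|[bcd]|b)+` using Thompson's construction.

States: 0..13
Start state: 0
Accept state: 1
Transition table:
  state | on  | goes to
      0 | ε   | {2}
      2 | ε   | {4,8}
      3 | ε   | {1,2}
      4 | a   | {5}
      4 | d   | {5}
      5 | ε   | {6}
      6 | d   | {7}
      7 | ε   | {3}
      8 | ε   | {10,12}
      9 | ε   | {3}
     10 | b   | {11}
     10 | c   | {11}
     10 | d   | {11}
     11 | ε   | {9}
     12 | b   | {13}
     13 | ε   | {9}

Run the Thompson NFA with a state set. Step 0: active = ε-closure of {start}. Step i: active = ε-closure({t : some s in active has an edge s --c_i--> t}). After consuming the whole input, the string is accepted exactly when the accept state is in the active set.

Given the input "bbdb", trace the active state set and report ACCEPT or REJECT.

Answer: ACCEPT

Trace:
initial (ε-close {0}): {0,2,4,8,10,12}
'b' @ 1: {1,2,3,4,8,9,10,11,12,13}  [accepting]
'b' @ 2: {1,2,3,4,8,9,10,11,12,13}  [accepting]
'd' @ 3: {1,2,3,4,5,6,8,9,10,11,12}  [accepting]
'b' @ 4: {1,2,3,4,8,9,10,11,12,13}  [accepting]
after full input: {1,2,3,4,8,9,10,11,12,13}  (accept=1 in)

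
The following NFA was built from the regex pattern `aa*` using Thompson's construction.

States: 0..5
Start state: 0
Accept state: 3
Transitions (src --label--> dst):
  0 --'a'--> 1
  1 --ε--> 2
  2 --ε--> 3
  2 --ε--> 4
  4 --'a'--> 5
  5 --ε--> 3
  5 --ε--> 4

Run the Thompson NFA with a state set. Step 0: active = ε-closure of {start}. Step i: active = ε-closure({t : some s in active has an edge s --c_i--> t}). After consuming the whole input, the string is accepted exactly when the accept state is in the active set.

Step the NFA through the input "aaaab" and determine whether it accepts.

S₀ = ε-closure({0}) = {0}
'a' @ 1: {1,2,3,4}  [accepting]
'a' @ 2: {3,4,5}  [accepting]
'a' @ 3: {3,4,5}  [accepting]
'a' @ 4: {3,4,5}  [accepting]
'b' @ 5: {}  — dead — no transitions
after full input: {}  (accept=3 not in)

Answer: REJECT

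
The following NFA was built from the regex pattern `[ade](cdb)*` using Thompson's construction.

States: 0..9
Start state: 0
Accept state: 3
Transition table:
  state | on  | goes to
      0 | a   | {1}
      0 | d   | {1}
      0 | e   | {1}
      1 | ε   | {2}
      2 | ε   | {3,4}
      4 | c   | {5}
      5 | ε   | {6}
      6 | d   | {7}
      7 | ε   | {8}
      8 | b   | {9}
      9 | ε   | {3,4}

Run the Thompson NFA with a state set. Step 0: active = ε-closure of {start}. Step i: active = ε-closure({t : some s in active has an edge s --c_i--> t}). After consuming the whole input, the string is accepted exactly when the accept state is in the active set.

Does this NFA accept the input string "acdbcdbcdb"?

initial (ε-close {0}): {0}
'a' @ 1: {1,2,3,4}  (accept∈set)
'c' @ 2: {5,6}
'd' @ 3: {7,8}
'b' @ 4: {3,4,9}  (accept∈set)
'c' @ 5: {5,6}
'd' @ 6: {7,8}
'b' @ 7: {3,4,9}  (accept∈set)
'c' @ 8: {5,6}
'd' @ 9: {7,8}
'b' @ 10: {3,4,9}  (accept∈set)
end set {3,4,9} — state 3 in

Answer: ACCEPT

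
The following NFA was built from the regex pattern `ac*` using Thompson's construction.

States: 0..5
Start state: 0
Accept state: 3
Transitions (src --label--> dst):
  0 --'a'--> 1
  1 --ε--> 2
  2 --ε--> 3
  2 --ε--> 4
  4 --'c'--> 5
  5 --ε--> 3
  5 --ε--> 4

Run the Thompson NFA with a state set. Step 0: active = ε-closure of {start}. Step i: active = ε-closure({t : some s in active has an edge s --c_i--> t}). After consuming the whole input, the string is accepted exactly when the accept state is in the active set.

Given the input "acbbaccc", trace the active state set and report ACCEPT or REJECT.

Answer: REJECT

Derivation:
initial (ε-close {0}): {0}
'a' @ 1: {1,2,3,4}  (accept∈set)
'c' @ 2: {3,4,5}  (accept∈set)
'b' @ 3: {}  — no active states
rest 'baccc' ignored (set empty)
final: {}; accept 3 not in set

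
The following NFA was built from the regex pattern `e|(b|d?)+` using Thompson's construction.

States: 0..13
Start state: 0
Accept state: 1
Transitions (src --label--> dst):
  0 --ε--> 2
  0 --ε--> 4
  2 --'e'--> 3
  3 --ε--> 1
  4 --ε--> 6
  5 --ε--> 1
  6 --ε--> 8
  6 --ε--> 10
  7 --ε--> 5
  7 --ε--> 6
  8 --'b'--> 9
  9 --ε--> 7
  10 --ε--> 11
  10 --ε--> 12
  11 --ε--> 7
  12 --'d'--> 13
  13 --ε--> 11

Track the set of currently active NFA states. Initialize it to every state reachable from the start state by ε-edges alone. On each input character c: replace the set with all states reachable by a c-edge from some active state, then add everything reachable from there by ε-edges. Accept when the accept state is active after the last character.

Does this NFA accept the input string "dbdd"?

start: ε-closure({0}) = {0,1,2,4,5,6,7,8,10,11,12}
'd' @ 1: {1,5,6,7,8,10,11,12,13}  [accepting]
'b' @ 2: {1,5,6,7,8,9,10,11,12}  [accepting]
'd' @ 3: {1,5,6,7,8,10,11,12,13}  [accepting]
'd' @ 4: {1,5,6,7,8,10,11,12,13}  [accepting]
end set {1,5,6,7,8,10,11,12,13} — state 1 in

Answer: ACCEPT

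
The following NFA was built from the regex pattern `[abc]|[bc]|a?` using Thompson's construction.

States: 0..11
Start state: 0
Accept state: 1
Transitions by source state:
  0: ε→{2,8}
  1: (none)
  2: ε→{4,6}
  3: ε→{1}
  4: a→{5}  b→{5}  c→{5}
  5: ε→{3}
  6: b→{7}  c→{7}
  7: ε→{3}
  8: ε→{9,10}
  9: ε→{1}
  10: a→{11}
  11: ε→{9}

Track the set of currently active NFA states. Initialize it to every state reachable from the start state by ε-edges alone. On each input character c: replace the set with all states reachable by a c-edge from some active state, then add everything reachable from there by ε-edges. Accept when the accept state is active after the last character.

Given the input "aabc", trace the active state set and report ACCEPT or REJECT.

Answer: REJECT

Derivation:
initial (ε-close {0}): {0,1,2,4,6,8,9,10}
'a' @ 1: {1,3,5,9,11}  [accepting]
'a' @ 2: {}  — no active states
rest 'bc' ignored (set empty)
end set {} — state 1 not in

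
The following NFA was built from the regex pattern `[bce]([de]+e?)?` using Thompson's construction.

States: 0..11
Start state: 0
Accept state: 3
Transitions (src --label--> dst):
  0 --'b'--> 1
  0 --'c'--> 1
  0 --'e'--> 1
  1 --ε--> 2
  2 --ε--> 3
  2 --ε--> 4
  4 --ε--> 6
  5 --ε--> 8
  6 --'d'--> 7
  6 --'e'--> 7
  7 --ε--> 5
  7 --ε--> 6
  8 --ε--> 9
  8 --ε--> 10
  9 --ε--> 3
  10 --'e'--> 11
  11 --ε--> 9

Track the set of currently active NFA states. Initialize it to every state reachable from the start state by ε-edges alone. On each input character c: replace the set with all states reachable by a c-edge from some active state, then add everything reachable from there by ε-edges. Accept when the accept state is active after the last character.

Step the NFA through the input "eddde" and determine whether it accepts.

Answer: ACCEPT

Trace:
S₀ = ε-closure({0}) = {0}
'e' @ 1: {1,2,3,4,6}  (accept∈set)
'd' @ 2: {3,5,6,7,8,9,10}  (accept∈set)
'd' @ 3: {3,5,6,7,8,9,10}  (accept∈set)
'd' @ 4: {3,5,6,7,8,9,10}  (accept∈set)
'e' @ 5: {3,5,6,7,8,9,10,11}  (accept∈set)
after full input: {3,5,6,7,8,9,10,11}  (accept=3 in)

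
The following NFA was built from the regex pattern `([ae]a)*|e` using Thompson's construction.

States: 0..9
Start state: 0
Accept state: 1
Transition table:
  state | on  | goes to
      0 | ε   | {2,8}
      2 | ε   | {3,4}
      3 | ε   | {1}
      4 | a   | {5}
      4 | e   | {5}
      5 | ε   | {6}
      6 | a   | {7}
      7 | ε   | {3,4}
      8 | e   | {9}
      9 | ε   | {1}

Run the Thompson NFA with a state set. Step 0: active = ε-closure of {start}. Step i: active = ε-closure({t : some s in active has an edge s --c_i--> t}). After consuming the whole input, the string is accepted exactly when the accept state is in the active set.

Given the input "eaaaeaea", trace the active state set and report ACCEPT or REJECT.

Answer: ACCEPT

Derivation:
start: ε-closure({0}) = {0,1,2,3,4,8}
'e' @ 1: {1,5,6,9}  (accept∈set)
'a' @ 2: {1,3,4,7}  (accept∈set)
'a' @ 3: {5,6}
'a' @ 4: {1,3,4,7}  (accept∈set)
'e' @ 5: {5,6}
'a' @ 6: {1,3,4,7}  (accept∈set)
'e' @ 7: {5,6}
'a' @ 8: {1,3,4,7}  (accept∈set)
final: {1,3,4,7}; accept 1 in set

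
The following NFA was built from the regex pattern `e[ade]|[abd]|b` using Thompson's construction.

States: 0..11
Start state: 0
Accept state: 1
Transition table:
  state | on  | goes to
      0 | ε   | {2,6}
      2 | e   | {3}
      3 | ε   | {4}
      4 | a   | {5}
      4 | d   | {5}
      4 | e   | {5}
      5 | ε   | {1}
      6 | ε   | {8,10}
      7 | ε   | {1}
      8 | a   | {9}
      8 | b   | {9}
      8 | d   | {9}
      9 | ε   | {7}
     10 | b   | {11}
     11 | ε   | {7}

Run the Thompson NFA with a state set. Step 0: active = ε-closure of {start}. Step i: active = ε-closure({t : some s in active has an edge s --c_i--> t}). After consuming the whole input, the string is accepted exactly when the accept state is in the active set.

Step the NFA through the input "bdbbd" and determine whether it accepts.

Answer: REJECT

Steps:
S₀ = ε-closure({0}) = {0,2,6,8,10}
'b' @ 1: {1,7,9,11}  (accept∈set)
'd' @ 2: {}  — state set empty
rest 'bbd' ignored (set empty)
end set {} — state 1 not in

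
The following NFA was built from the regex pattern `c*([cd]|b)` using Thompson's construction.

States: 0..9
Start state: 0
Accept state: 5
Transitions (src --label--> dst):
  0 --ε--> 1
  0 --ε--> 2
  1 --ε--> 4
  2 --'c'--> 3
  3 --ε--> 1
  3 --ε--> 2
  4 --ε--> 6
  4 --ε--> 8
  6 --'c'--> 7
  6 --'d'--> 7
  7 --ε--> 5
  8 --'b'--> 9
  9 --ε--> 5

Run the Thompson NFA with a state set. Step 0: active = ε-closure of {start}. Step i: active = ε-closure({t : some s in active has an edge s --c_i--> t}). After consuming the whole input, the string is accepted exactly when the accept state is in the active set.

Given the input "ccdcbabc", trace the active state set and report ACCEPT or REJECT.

Answer: REJECT

Trace:
initial (ε-close {0}): {0,1,2,4,6,8}
'c' @ 1: {1,2,3,4,5,6,7,8}  (accept∈set)
'c' @ 2: {1,2,3,4,5,6,7,8}  (accept∈set)
'd' @ 3: {5,7}  (accept∈set)
'c' @ 4: {}  — dead — no transitions
rest 'babc' ignored (set empty)
after full input: {}  (accept=5 not in)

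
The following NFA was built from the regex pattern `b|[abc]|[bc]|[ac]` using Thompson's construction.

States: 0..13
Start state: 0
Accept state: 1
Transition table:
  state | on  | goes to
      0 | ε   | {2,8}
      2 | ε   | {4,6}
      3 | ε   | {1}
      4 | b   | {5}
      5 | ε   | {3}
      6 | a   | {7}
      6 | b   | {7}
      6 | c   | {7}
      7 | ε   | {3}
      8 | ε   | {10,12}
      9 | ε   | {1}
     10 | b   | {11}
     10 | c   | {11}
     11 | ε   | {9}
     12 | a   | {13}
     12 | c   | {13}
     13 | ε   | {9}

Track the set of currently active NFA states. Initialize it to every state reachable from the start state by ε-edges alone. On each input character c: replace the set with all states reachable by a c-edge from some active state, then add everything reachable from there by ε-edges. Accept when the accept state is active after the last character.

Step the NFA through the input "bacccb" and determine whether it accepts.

start: ε-closure({0}) = {0,2,4,6,8,10,12}
'b' @ 1: {1,3,5,7,9,11}  (accept∈set)
'a' @ 2: {}  — no active states
rest 'cccb' ignored (set empty)
end set {} — state 1 not in

Answer: REJECT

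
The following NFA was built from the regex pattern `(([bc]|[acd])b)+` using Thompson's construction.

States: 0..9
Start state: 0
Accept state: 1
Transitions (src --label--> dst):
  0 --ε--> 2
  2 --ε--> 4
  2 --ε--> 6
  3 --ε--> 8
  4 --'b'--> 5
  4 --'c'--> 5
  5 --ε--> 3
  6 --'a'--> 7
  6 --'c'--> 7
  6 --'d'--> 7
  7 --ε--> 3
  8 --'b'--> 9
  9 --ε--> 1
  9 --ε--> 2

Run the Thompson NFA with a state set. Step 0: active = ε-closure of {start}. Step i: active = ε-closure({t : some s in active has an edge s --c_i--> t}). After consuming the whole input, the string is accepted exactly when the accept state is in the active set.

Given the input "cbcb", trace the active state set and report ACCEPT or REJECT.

start: ε-closure({0}) = {0,2,4,6}
'c' @ 1: {3,5,7,8}
'b' @ 2: {1,2,4,6,9}  (accept∈set)
'c' @ 3: {3,5,7,8}
'b' @ 4: {1,2,4,6,9}  (accept∈set)
final: {1,2,4,6,9}; accept 1 in set

Answer: ACCEPT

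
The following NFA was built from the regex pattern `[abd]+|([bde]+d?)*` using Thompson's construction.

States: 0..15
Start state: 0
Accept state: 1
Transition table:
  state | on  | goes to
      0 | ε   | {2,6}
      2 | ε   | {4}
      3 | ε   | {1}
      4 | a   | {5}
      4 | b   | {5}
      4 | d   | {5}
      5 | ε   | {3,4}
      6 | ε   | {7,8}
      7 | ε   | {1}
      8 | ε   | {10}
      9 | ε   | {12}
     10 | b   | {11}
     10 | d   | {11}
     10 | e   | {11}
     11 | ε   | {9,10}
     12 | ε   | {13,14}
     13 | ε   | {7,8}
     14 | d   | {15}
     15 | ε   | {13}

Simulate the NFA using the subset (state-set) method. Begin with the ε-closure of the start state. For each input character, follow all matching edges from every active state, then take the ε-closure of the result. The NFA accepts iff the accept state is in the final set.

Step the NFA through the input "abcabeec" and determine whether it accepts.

Answer: REJECT

Trace:
initial (ε-close {0}): {0,1,2,4,6,7,8,10}
'a' @ 1: {1,3,4,5}  ✓accept
'b' @ 2: {1,3,4,5}  ✓accept
'c' @ 3: {}  — state set empty
rest 'abeec' ignored (set empty)
end set {} — state 1 not in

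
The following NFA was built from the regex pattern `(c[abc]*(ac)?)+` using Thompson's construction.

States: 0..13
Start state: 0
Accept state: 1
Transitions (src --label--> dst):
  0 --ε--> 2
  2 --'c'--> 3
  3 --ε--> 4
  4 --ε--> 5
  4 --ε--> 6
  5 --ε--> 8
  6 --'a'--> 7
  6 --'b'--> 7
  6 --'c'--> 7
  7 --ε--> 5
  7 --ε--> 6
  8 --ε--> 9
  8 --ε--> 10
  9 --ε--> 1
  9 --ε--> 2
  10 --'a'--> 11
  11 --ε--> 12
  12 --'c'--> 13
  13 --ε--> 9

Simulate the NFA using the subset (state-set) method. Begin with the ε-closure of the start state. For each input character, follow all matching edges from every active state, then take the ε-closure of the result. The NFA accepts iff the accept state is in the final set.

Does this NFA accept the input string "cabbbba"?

S₀ = ε-closure({0}) = {0,2}
'c' @ 1: {1,2,3,4,5,6,8,9,10}  [accepting]
'a' @ 2: {1,2,5,6,7,8,9,10,11,12}  [accepting]
'b' @ 3: {1,2,5,6,7,8,9,10}  [accepting]
'b' @ 4: {1,2,5,6,7,8,9,10}  [accepting]
'b' @ 5: {1,2,5,6,7,8,9,10}  [accepting]
'b' @ 6: {1,2,5,6,7,8,9,10}  [accepting]
'a' @ 7: {1,2,5,6,7,8,9,10,11,12}  [accepting]
final: {1,2,5,6,7,8,9,10,11,12}; accept 1 in set

Answer: ACCEPT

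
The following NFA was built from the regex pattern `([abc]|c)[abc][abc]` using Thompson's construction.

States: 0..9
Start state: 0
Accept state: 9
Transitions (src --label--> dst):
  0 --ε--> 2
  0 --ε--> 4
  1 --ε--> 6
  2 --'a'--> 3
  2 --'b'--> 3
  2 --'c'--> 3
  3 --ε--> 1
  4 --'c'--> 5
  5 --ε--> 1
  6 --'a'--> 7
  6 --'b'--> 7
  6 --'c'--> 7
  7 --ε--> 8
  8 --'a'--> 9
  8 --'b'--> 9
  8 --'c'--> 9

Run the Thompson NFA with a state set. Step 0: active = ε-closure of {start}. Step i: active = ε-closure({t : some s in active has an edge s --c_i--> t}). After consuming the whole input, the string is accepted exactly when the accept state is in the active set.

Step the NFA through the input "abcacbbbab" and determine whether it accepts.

Answer: REJECT

Derivation:
start: ε-closure({0}) = {0,2,4}
'a' @ 1: {1,3,6}
'b' @ 2: {7,8}
'c' @ 3: {9}  ✓accept
'a' @ 4: {}  — no active states
rest 'cbbbab' ignored (set empty)
final: {}; accept 9 not in set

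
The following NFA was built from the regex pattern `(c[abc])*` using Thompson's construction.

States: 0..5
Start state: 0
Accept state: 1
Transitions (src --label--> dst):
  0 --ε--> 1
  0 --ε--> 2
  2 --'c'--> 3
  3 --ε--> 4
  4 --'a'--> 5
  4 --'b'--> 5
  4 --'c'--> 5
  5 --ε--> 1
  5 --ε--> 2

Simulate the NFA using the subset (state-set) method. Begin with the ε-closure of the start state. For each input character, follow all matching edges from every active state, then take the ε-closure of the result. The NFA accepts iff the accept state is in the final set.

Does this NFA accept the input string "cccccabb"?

S₀ = ε-closure({0}) = {0,1,2}
'c' @ 1: {3,4}
'c' @ 2: {1,2,5}  (accept∈set)
'c' @ 3: {3,4}
'c' @ 4: {1,2,5}  (accept∈set)
'c' @ 5: {3,4}
'a' @ 6: {1,2,5}  (accept∈set)
'b' @ 7: {}  — dead — no transitions
rest 'b' ignored (set empty)
final: {}; accept 1 not in set

Answer: REJECT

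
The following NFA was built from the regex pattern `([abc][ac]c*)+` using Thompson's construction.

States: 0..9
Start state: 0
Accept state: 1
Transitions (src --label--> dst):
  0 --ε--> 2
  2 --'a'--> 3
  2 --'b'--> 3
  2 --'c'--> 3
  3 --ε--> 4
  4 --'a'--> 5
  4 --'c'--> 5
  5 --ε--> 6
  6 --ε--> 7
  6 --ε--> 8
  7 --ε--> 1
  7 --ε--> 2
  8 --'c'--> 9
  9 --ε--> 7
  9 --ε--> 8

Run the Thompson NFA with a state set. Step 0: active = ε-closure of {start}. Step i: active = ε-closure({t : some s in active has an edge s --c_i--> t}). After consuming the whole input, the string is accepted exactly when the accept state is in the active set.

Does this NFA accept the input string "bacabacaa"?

Answer: ACCEPT

Derivation:
start: ε-closure({0}) = {0,2}
'b' @ 1: {3,4}
'a' @ 2: {1,2,5,6,7,8}  (accept∈set)
'c' @ 3: {1,2,3,4,7,8,9}  (accept∈set)
'a' @ 4: {1,2,3,4,5,6,7,8}  (accept∈set)
'b' @ 5: {3,4}
'a' @ 6: {1,2,5,6,7,8}  (accept∈set)
'c' @ 7: {1,2,3,4,7,8,9}  (accept∈set)
'a' @ 8: {1,2,3,4,5,6,7,8}  (accept∈set)
'a' @ 9: {1,2,3,4,5,6,7,8}  (accept∈set)
end set {1,2,3,4,5,6,7,8} — state 1 in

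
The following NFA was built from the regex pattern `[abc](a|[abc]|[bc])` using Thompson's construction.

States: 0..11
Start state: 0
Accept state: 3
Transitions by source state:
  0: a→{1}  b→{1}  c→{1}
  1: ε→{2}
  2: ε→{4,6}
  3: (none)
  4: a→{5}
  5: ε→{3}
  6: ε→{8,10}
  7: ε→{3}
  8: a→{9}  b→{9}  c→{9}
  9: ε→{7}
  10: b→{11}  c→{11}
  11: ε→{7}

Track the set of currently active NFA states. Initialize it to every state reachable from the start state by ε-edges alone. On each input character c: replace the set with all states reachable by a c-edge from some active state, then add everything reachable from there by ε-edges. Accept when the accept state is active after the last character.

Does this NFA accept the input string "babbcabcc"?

start: ε-closure({0}) = {0}
'b' @ 1: {1,2,4,6,8,10}
'a' @ 2: {3,5,7,9}  ✓accept
'b' @ 3: {}  — state set empty
rest 'bcabcc' ignored (set empty)
after full input: {}  (accept=3 not in)

Answer: REJECT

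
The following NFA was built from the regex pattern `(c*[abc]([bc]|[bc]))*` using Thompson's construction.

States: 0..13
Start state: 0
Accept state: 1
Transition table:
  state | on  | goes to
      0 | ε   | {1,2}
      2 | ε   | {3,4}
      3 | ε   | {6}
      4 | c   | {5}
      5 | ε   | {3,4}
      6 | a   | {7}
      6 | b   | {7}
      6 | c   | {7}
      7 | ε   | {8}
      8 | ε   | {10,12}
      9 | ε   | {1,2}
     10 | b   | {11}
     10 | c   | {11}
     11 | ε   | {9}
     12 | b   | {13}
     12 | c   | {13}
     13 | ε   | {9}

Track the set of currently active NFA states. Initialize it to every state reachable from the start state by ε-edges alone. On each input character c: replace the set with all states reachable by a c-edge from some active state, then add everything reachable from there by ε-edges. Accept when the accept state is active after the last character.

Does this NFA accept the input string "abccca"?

start: ε-closure({0}) = {0,1,2,3,4,6}
'a' @ 1: {7,8,10,12}
'b' @ 2: {1,2,3,4,6,9,11,13}  (accept∈set)
'c' @ 3: {3,4,5,6,7,8,10,12}
'c' @ 4: {1,2,3,4,5,6,7,8,9,10,11,12,13}  (accept∈set)
'c' @ 5: {1,2,3,4,5,6,7,8,9,10,11,12,13}  (accept∈set)
'a' @ 6: {7,8,10,12}
after full input: {7,8,10,12}  (accept=1 not in)

Answer: REJECT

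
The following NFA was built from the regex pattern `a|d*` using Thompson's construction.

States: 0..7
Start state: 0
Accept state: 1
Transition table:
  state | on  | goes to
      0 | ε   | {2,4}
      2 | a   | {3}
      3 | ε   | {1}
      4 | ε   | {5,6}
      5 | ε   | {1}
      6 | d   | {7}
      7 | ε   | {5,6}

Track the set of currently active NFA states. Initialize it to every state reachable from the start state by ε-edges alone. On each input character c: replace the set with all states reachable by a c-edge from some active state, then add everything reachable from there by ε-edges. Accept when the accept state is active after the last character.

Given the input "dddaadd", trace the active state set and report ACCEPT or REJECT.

start: ε-closure({0}) = {0,1,2,4,5,6}
'd' @ 1: {1,5,6,7}  (accept∈set)
'd' @ 2: {1,5,6,7}  (accept∈set)
'd' @ 3: {1,5,6,7}  (accept∈set)
'a' @ 4: {}  — dead — no transitions
rest 'add' ignored (set empty)
final: {}; accept 1 not in set

Answer: REJECT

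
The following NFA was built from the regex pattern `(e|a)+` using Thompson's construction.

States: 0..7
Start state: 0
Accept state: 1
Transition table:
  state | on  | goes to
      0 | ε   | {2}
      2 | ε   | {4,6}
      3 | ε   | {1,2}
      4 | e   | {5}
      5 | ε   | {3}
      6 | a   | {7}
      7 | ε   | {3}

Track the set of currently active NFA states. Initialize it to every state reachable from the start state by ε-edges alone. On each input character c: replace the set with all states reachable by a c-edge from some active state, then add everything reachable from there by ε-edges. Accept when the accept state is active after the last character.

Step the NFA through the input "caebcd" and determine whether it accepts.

initial (ε-close {0}): {0,2,4,6}
'c' @ 1: {}  — dead — no transitions
rest 'aebcd' ignored (set empty)
end set {} — state 1 not in

Answer: REJECT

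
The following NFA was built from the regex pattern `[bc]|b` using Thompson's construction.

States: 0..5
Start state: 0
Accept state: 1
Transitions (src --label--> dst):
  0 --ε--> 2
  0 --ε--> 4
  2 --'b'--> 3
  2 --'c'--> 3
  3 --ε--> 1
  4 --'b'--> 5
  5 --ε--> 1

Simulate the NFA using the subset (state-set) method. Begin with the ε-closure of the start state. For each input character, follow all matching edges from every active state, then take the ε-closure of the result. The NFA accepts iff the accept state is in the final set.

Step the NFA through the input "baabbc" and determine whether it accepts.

initial (ε-close {0}): {0,2,4}
'b' @ 1: {1,3,5}  [accepting]
'a' @ 2: {}  — state set empty
rest 'abbc' ignored (set empty)
final: {}; accept 1 not in set

Answer: REJECT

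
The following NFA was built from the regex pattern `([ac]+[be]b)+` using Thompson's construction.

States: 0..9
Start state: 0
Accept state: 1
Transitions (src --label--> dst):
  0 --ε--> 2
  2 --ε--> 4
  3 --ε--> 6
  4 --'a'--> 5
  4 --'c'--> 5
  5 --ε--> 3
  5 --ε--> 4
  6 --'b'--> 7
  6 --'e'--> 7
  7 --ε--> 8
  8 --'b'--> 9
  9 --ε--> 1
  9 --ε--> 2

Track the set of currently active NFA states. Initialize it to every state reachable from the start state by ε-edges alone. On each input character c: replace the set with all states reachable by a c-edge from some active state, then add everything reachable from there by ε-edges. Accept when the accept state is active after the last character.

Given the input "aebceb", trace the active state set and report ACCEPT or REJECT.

initial (ε-close {0}): {0,2,4}
'a' @ 1: {3,4,5,6}
'e' @ 2: {7,8}
'b' @ 3: {1,2,4,9}  (accept∈set)
'c' @ 4: {3,4,5,6}
'e' @ 5: {7,8}
'b' @ 6: {1,2,4,9}  (accept∈set)
end set {1,2,4,9} — state 1 in

Answer: ACCEPT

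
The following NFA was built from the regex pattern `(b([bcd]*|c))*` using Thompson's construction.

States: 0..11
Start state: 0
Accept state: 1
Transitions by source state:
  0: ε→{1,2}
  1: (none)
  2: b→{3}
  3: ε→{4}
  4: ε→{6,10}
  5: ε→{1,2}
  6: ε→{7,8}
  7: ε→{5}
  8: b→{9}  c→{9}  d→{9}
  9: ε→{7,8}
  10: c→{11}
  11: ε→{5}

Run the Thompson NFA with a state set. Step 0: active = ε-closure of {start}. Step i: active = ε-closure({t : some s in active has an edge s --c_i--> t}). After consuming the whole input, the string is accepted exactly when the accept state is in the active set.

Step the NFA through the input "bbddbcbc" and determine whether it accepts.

S₀ = ε-closure({0}) = {0,1,2}
'b' @ 1: {1,2,3,4,5,6,7,8,10}  ✓accept
'b' @ 2: {1,2,3,4,5,6,7,8,9,10}  ✓accept
'd' @ 3: {1,2,5,7,8,9}  ✓accept
'd' @ 4: {1,2,5,7,8,9}  ✓accept
'b' @ 5: {1,2,3,4,5,6,7,8,9,10}  ✓accept
'c' @ 6: {1,2,5,7,8,9,11}  ✓accept
'b' @ 7: {1,2,3,4,5,6,7,8,9,10}  ✓accept
'c' @ 8: {1,2,5,7,8,9,11}  ✓accept
final: {1,2,5,7,8,9,11}; accept 1 in set

Answer: ACCEPT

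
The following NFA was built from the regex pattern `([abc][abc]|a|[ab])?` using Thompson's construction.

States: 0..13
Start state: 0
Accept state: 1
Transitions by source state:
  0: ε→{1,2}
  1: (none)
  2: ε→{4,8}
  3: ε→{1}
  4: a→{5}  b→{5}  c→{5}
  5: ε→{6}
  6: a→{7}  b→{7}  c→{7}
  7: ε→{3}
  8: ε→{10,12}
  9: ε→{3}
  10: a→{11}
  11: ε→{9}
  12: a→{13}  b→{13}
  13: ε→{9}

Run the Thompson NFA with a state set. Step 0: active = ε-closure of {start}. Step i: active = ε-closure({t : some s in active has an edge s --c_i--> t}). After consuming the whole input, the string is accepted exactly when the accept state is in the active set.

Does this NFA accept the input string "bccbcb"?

Answer: REJECT

Steps:
S₀ = ε-closure({0}) = {0,1,2,4,8,10,12}
'b' @ 1: {1,3,5,6,9,13}  (accept∈set)
'c' @ 2: {1,3,7}  (accept∈set)
'c' @ 3: {}  — no active states
rest 'bcb' ignored (set empty)
end set {} — state 1 not in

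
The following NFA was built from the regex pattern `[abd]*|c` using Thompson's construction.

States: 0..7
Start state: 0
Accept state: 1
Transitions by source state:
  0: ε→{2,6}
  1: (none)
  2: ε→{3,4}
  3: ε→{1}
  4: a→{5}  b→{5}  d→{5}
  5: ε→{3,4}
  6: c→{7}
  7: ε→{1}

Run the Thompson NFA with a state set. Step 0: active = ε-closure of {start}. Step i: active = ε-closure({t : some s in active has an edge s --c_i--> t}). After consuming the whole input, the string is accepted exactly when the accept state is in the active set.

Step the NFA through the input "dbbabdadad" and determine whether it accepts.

initial (ε-close {0}): {0,1,2,3,4,6}
'd' @ 1: {1,3,4,5}  ✓accept
'b' @ 2: {1,3,4,5}  ✓accept
'b' @ 3: {1,3,4,5}  ✓accept
'a' @ 4: {1,3,4,5}  ✓accept
'b' @ 5: {1,3,4,5}  ✓accept
'd' @ 6: {1,3,4,5}  ✓accept
'a' @ 7: {1,3,4,5}  ✓accept
'd' @ 8: {1,3,4,5}  ✓accept
'a' @ 9: {1,3,4,5}  ✓accept
'd' @ 10: {1,3,4,5}  ✓accept
end set {1,3,4,5} — state 1 in

Answer: ACCEPT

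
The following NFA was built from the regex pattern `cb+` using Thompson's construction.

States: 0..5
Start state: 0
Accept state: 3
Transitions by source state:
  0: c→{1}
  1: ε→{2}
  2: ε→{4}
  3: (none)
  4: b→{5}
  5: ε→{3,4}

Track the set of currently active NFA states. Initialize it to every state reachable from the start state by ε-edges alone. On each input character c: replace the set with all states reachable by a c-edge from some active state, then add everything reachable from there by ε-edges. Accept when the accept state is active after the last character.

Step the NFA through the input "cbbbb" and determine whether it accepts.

start: ε-closure({0}) = {0}
'c' @ 1: {1,2,4}
'b' @ 2: {3,4,5}  [accepting]
'b' @ 3: {3,4,5}  [accepting]
'b' @ 4: {3,4,5}  [accepting]
'b' @ 5: {3,4,5}  [accepting]
end set {3,4,5} — state 3 in

Answer: ACCEPT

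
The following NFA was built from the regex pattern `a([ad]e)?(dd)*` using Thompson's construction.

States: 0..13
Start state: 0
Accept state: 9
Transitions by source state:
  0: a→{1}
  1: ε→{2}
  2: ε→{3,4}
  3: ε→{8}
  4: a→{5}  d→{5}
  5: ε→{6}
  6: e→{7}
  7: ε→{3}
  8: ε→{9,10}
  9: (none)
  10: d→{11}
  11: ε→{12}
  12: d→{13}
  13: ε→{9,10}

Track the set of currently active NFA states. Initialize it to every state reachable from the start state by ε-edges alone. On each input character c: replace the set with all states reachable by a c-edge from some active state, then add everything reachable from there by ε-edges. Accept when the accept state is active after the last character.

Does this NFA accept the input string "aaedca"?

start: ε-closure({0}) = {0}
'a' @ 1: {1,2,3,4,8,9,10}  [accepting]
'a' @ 2: {5,6}
'e' @ 3: {3,7,8,9,10}  [accepting]
'd' @ 4: {11,12}
'c' @ 5: {}  — no active states
rest 'a' ignored (set empty)
end set {} — state 9 not in

Answer: REJECT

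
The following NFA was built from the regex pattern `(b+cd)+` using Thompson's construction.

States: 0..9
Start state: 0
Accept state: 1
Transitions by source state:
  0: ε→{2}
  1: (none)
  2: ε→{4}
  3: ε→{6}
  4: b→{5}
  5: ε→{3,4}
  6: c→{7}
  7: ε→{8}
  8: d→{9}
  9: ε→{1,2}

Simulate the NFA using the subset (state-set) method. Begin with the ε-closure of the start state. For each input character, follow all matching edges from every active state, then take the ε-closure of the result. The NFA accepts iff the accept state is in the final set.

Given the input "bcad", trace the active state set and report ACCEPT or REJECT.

Answer: REJECT

Steps:
initial (ε-close {0}): {0,2,4}
'b' @ 1: {3,4,5,6}
'c' @ 2: {7,8}
'a' @ 3: {}  — state set empty
rest 'd' ignored (set empty)
end set {} — state 1 not in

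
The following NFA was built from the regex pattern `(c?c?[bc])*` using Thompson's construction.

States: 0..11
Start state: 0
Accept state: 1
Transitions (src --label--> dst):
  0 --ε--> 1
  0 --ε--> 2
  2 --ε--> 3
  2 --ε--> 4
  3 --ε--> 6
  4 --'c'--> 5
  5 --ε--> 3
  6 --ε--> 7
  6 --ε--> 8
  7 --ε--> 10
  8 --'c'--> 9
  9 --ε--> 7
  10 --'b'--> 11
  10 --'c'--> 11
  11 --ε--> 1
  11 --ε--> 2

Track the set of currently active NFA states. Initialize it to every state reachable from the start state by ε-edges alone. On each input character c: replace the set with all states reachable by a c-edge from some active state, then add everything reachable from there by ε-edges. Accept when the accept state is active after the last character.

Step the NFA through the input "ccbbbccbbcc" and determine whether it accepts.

start: ε-closure({0}) = {0,1,2,3,4,6,7,8,10}
'c' @ 1: {1,2,3,4,5,6,7,8,9,10,11}  (accept∈set)
'c' @ 2: {1,2,3,4,5,6,7,8,9,10,11}  (accept∈set)
'b' @ 3: {1,2,3,4,6,7,8,10,11}  (accept∈set)
'b' @ 4: {1,2,3,4,6,7,8,10,11}  (accept∈set)
'b' @ 5: {1,2,3,4,6,7,8,10,11}  (accept∈set)
'c' @ 6: {1,2,3,4,5,6,7,8,9,10,11}  (accept∈set)
'c' @ 7: {1,2,3,4,5,6,7,8,9,10,11}  (accept∈set)
'b' @ 8: {1,2,3,4,6,7,8,10,11}  (accept∈set)
'b' @ 9: {1,2,3,4,6,7,8,10,11}  (accept∈set)
'c' @ 10: {1,2,3,4,5,6,7,8,9,10,11}  (accept∈set)
'c' @ 11: {1,2,3,4,5,6,7,8,9,10,11}  (accept∈set)
final: {1,2,3,4,5,6,7,8,9,10,11}; accept 1 in set

Answer: ACCEPT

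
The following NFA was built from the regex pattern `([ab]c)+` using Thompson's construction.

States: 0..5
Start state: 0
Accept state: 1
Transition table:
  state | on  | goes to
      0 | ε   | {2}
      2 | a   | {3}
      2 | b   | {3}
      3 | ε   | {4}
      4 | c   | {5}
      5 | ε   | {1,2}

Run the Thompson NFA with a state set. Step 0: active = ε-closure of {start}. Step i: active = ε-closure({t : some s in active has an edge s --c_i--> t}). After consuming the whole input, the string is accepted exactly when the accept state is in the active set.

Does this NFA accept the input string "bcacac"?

start: ε-closure({0}) = {0,2}
'b' @ 1: {3,4}
'c' @ 2: {1,2,5}  (accept∈set)
'a' @ 3: {3,4}
'c' @ 4: {1,2,5}  (accept∈set)
'a' @ 5: {3,4}
'c' @ 6: {1,2,5}  (accept∈set)
final: {1,2,5}; accept 1 in set

Answer: ACCEPT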